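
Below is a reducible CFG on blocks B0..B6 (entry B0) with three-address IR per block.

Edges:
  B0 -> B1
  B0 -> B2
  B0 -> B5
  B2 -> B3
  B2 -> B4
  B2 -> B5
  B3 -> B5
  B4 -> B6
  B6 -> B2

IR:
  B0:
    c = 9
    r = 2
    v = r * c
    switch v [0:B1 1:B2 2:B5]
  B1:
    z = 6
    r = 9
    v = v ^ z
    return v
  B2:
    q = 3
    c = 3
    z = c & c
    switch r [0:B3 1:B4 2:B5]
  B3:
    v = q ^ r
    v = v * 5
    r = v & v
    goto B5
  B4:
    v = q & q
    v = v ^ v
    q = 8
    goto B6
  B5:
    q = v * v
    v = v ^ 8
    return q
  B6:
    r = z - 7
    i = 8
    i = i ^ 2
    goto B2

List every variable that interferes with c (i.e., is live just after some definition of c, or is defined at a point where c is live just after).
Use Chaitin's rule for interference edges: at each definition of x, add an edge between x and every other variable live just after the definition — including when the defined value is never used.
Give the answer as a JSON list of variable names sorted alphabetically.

Answer: ["q", "r", "v"]

Working:
def/use:
  B0: def={c,r,v} ue=∅
  B1: def={r,v,z} ue={v}
  B2: def={c,q,z} ue={r}
  B3: def={r,v} ue={q,r}
  B4: def={q,v} ue={q}
  B5: def={q,v} ue={v}
  B6: def={i,r} ue={z}

Backward fixpoint:
  live B0: ∅→{r,v}
  live B1: {v}→∅
  live B2: {r,v}→{q,r,v,z}
  live B3: {q,r}→{v}
  live B4: {q,z}→{v,z}
  live B5: {v}→∅
  live B6: {v,z}→{r,v}

Interference:
  c↔{q,r,v}
  i↔{r,v}
  q↔{c,r,v,z}
  r↔{c,i,q,v,z}
  v↔{c,i,q,r,z}
  z↔{q,r,v}

N(c) = ["q", "r", "v"]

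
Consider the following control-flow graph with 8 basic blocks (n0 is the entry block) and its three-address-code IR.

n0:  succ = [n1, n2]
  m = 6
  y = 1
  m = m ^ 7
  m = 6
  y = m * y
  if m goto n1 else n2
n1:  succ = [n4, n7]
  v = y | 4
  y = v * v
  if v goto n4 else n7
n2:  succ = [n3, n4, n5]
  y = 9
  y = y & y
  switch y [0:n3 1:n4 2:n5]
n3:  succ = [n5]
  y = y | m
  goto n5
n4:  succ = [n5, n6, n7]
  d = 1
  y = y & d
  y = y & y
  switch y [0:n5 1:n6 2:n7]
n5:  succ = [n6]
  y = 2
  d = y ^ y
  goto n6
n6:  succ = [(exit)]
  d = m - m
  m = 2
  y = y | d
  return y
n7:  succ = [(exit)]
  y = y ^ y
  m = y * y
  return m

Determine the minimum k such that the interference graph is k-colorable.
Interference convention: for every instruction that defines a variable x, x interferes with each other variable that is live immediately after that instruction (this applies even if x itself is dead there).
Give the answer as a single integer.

Answer: 3

Working:
def/use:
  n0: {m,y} / ∅
  n1: {v,y} / {y}
  n2: {y} / ∅
  n3: {y} / {m,y}
  n4: {d,y} / {y}
  n5: {d,y} / ∅
  n6: {d,m,y} / {m,y}
  n7: {m,y} / {y}

Live sets:
  n0: in=∅ out={m,y}
  n1: in={m,y} out={m,y}
  n2: in={m} out={m,y}
  n3: in={m,y} out={m}
  n4: in={m,y} out={m,y}
  n5: in={m} out={m,y}
  n6: in={m,y} out=∅
  n7: in={y} out=∅

Conflict graph:
  d — {m,y}
  m — {d,v,y}
  v — {m,y}
  y — {d,m,v}

Colouring:
  clique {d,m,y} ⇒ need ≥ 3
  3-colouring: r0={m}  r1={y}  r2={d,v}
  χ = 3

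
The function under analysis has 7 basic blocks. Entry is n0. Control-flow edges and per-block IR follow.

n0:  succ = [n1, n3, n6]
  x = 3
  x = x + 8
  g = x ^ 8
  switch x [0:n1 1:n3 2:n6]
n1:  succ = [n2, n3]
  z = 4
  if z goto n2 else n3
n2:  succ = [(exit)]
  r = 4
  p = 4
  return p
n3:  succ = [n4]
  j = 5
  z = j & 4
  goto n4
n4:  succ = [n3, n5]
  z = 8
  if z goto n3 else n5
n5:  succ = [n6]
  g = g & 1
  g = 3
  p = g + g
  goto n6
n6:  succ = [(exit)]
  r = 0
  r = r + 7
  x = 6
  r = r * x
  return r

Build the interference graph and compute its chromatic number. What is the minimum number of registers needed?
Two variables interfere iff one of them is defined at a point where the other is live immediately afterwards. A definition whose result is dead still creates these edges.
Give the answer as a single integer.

Answer: 2

Derivation:
Block summaries:
  n0: {g,x} / ∅
  n1: {z} / ∅
  n2: {p,r} / ∅
  n3: {j,z} / ∅
  n4: {z} / ∅
  n5: {g,p} / {g}
  n6: {r,x} / ∅

Liveness:
  n0: in=∅ out={g}
  n1: in={g} out={g}
  n2: in=∅ out=∅
  n3: in={g} out={g}
  n4: in={g} out={g}
  n5: in={g} out=∅
  n6: in=∅ out=∅

Conflict graph:
  g: {j,x,z}
  j: {g}
  p: ∅
  r: {x}
  x: {g,r}
  z: {g}

Colouring:
  clique {g,j} ⇒ need ≥ 2
  assign g→c0 j→c1 p→c0 r→c0 x→c1 z→c1 — no edge inside a register ⇒ χ ≤ 2
  χ = 2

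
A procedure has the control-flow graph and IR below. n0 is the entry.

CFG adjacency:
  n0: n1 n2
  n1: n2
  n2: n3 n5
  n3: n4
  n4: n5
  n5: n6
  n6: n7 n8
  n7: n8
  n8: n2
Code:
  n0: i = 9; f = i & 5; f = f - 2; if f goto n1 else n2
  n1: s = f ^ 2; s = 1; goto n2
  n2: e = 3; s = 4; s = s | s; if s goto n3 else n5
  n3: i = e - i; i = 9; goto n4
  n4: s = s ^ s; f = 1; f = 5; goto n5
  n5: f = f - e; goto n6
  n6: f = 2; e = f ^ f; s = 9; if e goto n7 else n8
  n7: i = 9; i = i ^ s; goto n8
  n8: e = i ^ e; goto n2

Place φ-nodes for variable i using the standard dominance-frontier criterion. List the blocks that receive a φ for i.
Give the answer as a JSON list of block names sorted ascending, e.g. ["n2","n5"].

Answer: ["n2", "n5", "n8"]

Working:
idom tree: n1←n0 n2←n0 n3←n2 n4←n3 n5←n2 n6←n5 n7←n6 n8←n6
Dom at joins:
  n2: preds {n0,n1,n8}: {n0} ∩ {n0,n1} ∩ {n0,n2,n5,n6,n8} = {n0}; idom=n0
  n5: preds {n2,n4}: {n0,n2} ∩ {n0,n2,n3,n4} = {n0,n2}; idom=n2
  n8: preds {n6,n7}: {n0,n2,n5,n6} ∩ {n0,n2,n5,n6,n7} = {n0,n2,n5,n6}; idom=n6

Frontier:
  n2←n0: walk · to n0
  n2←n1: walk n1 to n0
  n2←n8: walk n8→n6→n5→n2 to n0
  n5←n2: walk · to n2
  n5←n4: walk n4→n3 to n2
  n8←n6: walk · to n6
  n8←n7: walk n7 to n6
  DF(n0)=∅
  DF(n1)={n2}
  DF(n2)={n2}
  DF(n3)={n5}
  DF(n4)={n5}
  DF(n5)={n2}
  DF(n6)={n2}
  DF(n7)={n8}
  DF(n8)={n2}

φ for i: defs {n0,n3,n7}
  DF⁺ = {n2,n5,n8}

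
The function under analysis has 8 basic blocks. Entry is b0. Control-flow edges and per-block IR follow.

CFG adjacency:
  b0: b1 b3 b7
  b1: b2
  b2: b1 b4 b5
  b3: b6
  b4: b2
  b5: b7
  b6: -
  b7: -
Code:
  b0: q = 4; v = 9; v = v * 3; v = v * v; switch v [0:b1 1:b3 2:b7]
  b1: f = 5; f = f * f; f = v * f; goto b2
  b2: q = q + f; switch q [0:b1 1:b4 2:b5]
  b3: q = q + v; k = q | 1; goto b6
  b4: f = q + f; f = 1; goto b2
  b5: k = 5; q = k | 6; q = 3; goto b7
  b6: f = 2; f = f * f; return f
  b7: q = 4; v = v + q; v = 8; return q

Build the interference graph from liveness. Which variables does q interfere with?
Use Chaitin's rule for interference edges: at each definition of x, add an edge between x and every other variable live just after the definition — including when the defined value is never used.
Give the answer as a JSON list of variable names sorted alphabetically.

def/use:
  b0 def {q,v} use ∅
  b1 def {f} use {v}
  b2 def {q} use {f,q}
  b3 def {k,q} use {q,v}
  b4 def {f} use {f,q}
  b5 def {k,q} use ∅
  b6 def {f} use ∅
  b7 def {q,v} use {v}

Backward fixpoint:
  b0: in=∅ out={q,v}
  b1: in={q,v} out={f,q,v}
  b2: in={f,q,v} out={f,q,v}
  b3: in={q,v} out=∅
  b4: in={f,q,v} out={f,q,v}
  b5: in={v} out={v}
  b6: in=∅ out=∅
  b7: in={v} out=∅

Interfere edges:
  f: {q,v}
  k: {v}
  q: {f,v}
  v: {f,k,q}

N(q) = ["f", "v"]

Answer: ["f", "v"]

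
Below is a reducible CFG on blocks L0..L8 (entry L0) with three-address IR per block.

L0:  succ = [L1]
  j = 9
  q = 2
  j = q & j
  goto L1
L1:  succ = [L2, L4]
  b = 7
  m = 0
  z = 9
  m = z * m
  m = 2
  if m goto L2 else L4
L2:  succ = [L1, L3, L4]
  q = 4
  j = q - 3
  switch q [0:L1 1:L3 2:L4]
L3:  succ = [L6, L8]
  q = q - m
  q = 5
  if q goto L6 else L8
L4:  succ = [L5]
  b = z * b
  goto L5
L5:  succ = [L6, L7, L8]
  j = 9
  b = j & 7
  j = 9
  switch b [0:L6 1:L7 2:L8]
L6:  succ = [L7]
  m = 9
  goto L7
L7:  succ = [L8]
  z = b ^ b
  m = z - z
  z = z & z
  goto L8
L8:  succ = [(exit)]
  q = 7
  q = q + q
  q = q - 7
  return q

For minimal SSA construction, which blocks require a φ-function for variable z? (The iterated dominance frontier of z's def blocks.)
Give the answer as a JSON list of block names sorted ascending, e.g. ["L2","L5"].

idom tree: L1←L0 L2←L1 L3←L2 L4←L1 L5←L4 L6←L1 L7←L1 L8←L1
Dom at joins:
  L1: preds {L0,L2}: {L0} ∩ {L0,L1,L2} = {L0}; idom=L0
  L4: preds {L1,L2}: {L0,L1} ∩ {L0,L1,L2} = {L0,L1}; idom=L1
  L6: preds {L3,L5}: {L0,L1,L2,L3} ∩ {L0,L1,L4,L5} = {L0,L1}; idom=L1
  L7: preds {L5,L6}: {L0,L1,L4,L5} ∩ {L0,L1,L6} = {L0,L1}; idom=L1
  L8: preds {L3,L5,L7}: {L0,L1,L2,L3} ∩ {L0,L1,L4,L5} ∩ {L0,L1,L7} = {L0,L1}; idom=L1

DF walk-up:
  L1←L0: walk · to L0
  L1←L2: walk L2→L1 to L0
  L4←L1: walk · to L1
  L4←L2: walk L2 to L1
  L6←L3: walk L3→L2 to L1
  L6←L5: walk L5→L4 to L1
  L7←L5: walk L5→L4 to L1
  L7←L6: walk L6 to L1
  L8←L3: walk L3→L2 to L1
  L8←L5: walk L5→L4 to L1
  L8←L7: walk L7 to L1
  L0: DF=∅
  L1: DF={L1}
  L2: DF={L1,L4,L6,L8}
  L3: DF={L6,L8}
  L4: DF={L6,L7,L8}
  L5: DF={L6,L7,L8}
  L6: DF={L7}
  L7: DF={L8}
  L8: DF=∅

φ for z: defs {L1,L7}
  DF⁺ = {L1,L8}

Answer: ["L1", "L8"]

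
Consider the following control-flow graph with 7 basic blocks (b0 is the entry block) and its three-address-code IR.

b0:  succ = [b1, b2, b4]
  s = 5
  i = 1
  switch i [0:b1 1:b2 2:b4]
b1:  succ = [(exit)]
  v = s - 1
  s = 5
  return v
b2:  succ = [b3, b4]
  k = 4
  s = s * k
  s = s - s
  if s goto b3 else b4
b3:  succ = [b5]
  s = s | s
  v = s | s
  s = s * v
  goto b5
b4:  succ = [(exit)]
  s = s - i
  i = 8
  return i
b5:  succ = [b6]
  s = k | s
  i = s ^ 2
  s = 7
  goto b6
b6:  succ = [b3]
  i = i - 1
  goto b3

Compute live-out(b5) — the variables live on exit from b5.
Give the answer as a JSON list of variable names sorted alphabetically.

def/use:
  b0: def={i,s} ue=∅
  b1: def={s,v} ue={s}
  b2: def={k,s} ue={s}
  b3: def={s,v} ue={s}
  b4: def={i,s} ue={i,s}
  b5: def={i,s} ue={k,s}
  b6: def={i} ue={i}

Liveness:
  b0 li=∅ lo={i,s}
  b1 li={s} lo=∅
  b2 li={i,s} lo={i,k,s}
  b3 li={k,s} lo={k,s}
  b4 li={i,s} lo=∅
  b5 li={k,s} lo={i,k,s}
  b6 li={i,k,s} lo={k,s}

live-out(b5) = ["i", "k", "s"]

Answer: ["i", "k", "s"]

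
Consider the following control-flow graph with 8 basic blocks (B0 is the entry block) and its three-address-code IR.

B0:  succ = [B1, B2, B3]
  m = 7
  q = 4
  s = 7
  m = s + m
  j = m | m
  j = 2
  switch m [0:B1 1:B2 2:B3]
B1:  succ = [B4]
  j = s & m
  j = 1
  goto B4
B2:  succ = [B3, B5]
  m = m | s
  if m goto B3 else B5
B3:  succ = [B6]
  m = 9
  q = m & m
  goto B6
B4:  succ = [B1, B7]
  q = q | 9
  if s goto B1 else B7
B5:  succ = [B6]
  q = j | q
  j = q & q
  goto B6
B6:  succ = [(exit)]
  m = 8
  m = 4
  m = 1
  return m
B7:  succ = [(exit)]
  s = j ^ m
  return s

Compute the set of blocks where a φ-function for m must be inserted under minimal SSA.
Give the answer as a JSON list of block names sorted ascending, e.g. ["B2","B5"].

Answer: ["B3", "B6"]

Derivation:
idom tree: B1←B0 B2←B0 B3←B0 B4←B1 B5←B2 B6←B0 B7←B4
Dom∩ at merges:
  B1: preds {B0,B4}: {B0} ∩ {B0,B1,B4} = {B0}; idom=B0
  B3: preds {B0,B2}: {B0} ∩ {B0,B2} = {B0}; idom=B0
  B6: preds {B3,B5}: {B0,B3} ∩ {B0,B2,B5} = {B0}; idom=B0

DF derivation:
  join B1 pred B0: · stop@B0
  join B1 pred B4: B4→B1 stop@B0
  join B3 pred B0: · stop@B0
  join B3 pred B2: B2 stop@B0
  join B6 pred B3: B3 stop@B0
  join B6 pred B5: B5→B2 stop@B0
  B0: DF=∅
  B1: DF={B1}
  B2: DF={B3,B6}
  B3: DF={B6}
  B4: DF={B1}
  B5: DF={B6}
  B6: DF=∅
  B7: DF=∅

φ for m: defs {B0,B2,B3,B6}
  DF⁺ = {B3,B6}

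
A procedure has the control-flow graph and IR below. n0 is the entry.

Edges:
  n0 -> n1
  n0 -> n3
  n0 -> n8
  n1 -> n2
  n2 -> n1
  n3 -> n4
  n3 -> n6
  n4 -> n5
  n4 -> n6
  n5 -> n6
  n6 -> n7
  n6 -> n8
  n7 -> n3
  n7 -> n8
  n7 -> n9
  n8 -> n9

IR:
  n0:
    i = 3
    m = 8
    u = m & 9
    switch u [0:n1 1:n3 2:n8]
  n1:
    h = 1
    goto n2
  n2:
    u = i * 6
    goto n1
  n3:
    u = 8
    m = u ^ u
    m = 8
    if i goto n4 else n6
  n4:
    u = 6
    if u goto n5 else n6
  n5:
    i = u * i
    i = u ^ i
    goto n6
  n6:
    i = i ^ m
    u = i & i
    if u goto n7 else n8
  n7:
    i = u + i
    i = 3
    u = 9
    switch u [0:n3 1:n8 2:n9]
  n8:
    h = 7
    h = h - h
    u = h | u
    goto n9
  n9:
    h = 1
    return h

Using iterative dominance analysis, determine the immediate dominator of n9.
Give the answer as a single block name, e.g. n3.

Answer: n0

Derivation:
idom tree: n1←n0 n2←n1 n3←n0 n4←n3 n5←n4 n6←n3 n7←n6 n8←n0 n9←n0
Join-block Dom:
  n1: preds {n0,n2}: {n0} ∩ {n0,n1,n2} = {n0}; idom=n0
  n3: preds {n0,n7}: {n0} ∩ {n0,n3,n6,n7} = {n0}; idom=n0
  n6: preds {n3,n4,n5}: {n0,n3} ∩ {n0,n3,n4} ∩ {n0,n3,n4,n5} = {n0,n3}; idom=n3
  n8: preds {n0,n6,n7}: {n0} ∩ {n0,n3,n6} ∩ {n0,n3,n6,n7} = {n0}; idom=n0
  n9: preds {n7,n8}: {n0,n3,n6,n7} ∩ {n0,n8} = {n0}; idom=n0

idom(n9) = n0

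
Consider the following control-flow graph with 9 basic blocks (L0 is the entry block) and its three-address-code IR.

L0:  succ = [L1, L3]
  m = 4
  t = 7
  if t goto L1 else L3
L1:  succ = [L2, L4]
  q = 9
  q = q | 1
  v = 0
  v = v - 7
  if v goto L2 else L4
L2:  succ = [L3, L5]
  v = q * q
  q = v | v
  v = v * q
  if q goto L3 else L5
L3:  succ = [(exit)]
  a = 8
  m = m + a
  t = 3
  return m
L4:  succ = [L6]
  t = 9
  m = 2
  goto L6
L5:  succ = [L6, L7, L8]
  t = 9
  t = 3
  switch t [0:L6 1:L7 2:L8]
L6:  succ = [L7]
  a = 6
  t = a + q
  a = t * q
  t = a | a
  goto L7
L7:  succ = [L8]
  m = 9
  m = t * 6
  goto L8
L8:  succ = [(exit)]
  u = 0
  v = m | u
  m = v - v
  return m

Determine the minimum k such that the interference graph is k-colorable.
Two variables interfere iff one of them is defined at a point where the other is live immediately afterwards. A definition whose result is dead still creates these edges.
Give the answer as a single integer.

Answer: 3

Working:
def/use:
  L0: def={m,t} ue=∅
  L1: def={q,v} ue=∅
  L2: def={q,v} ue={q}
  L3: def={a,m,t} ue={m}
  L4: def={m,t} ue=∅
  L5: def={t} ue=∅
  L6: def={a,t} ue={q}
  L7: def={m} ue={t}
  L8: def={m,u,v} ue={m}

Liveness:
  L0: in=∅ out={m}
  L1: in={m} out={m,q}
  L2: in={m,q} out={m,q}
  L3: in={m} out=∅
  L4: in={q} out={q}
  L5: in={m,q} out={m,q,t}
  L6: in={q} out={t}
  L7: in={t} out={m}
  L8: in={m} out=∅

Interference:
  a↔{m,q}
  m↔{a,q,t,u,v}
  q↔{a,m,t,v}
  t↔{m,q}
  u↔{m}
  v↔{m,q}

Registers:
  lower bound: {a,m,q} mutually conflict ⇒ χ ≥ 3
  3-colouring: c0={m}  c1={q,u}  c2={a,t,v}
  χ = 3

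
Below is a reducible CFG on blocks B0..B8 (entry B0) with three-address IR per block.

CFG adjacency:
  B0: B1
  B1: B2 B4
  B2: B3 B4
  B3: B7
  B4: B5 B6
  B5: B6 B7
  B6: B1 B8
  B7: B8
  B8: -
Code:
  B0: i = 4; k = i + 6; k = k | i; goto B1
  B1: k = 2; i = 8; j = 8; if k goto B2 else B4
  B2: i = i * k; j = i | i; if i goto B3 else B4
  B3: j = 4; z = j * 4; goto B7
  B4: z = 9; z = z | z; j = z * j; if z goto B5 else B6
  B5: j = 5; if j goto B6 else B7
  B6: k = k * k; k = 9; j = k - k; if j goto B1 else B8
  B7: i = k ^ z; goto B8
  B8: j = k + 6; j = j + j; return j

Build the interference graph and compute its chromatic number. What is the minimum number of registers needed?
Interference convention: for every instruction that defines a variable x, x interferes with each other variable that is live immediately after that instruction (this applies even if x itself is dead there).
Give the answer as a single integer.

Answer: 3

Working:
Block summaries:
  B0 def {i,k} use ∅
  B1 def {i,j,k} use ∅
  B2 def {i,j} use {i,k}
  B3 def {j,z} use ∅
  B4 def {j,z} use {j}
  B5 def {j} use ∅
  B6 def {j,k} use {k}
  B7 def {i} use {k,z}
  B8 def {j} use {k}

Live sets:
  live B0: ∅→∅
  live B1: ∅→{i,j,k}
  live B2: {i,k}→{j,k}
  live B3: {k}→{k,z}
  live B4: {j,k}→{k,z}
  live B5: {k,z}→{k,z}
  live B6: {k}→{k}
  live B7: {k,z}→{k}
  live B8: {k}→∅

Interference:
  i — {j,k}
  j — {i,k,z}
  k — {i,j,z}
  z — {j,k}

Registers:
  clique {i,j,k} ⇒ need ≥ 3
  3-colouring: r0={j}  r1={k}  r2={i,z}
  χ = 3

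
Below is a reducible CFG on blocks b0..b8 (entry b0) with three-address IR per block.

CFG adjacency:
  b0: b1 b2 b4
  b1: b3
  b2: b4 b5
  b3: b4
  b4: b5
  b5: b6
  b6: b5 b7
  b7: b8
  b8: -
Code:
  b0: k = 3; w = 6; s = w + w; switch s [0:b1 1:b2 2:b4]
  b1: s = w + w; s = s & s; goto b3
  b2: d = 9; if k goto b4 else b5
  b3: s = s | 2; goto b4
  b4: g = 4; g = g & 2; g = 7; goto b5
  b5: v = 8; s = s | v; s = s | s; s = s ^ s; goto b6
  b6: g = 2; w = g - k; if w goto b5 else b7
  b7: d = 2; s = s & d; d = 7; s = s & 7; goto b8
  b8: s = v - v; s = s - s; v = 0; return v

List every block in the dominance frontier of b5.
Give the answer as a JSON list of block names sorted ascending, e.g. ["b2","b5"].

Answer: ["b5"]

Derivation:
idom tree: b1←b0 b2←b0 b3←b1 b4←b0 b5←b0 b6←b5 b7←b6 b8←b7
Dom∩ at merges:
  b4: preds {b0,b2,b3}: {b0} ∩ {b0,b2} ∩ {b0,b1,b3} = {b0}; idom=b0
  b5: preds {b2,b4,b6}: {b0,b2} ∩ {b0,b4} ∩ {b0,b5,b6} = {b0}; idom=b0

Frontier:
  join b4 pred b0: · stop@b0
  join b4 pred b2: b2 stop@b0
  join b4 pred b3: b3→b1 stop@b0
  join b5 pred b2: b2 stop@b0
  join b5 pred b4: b4 stop@b0
  join b5 pred b6: b6→b5 stop@b0
  b0: DF=∅
  b1: DF={b4}
  b2: DF={b4,b5}
  b3: DF={b4}
  b4: DF={b5}
  b5: DF={b5}
  b6: DF={b5}
  b7: DF=∅
  b8: DF=∅

DF(b5) = ["b5"]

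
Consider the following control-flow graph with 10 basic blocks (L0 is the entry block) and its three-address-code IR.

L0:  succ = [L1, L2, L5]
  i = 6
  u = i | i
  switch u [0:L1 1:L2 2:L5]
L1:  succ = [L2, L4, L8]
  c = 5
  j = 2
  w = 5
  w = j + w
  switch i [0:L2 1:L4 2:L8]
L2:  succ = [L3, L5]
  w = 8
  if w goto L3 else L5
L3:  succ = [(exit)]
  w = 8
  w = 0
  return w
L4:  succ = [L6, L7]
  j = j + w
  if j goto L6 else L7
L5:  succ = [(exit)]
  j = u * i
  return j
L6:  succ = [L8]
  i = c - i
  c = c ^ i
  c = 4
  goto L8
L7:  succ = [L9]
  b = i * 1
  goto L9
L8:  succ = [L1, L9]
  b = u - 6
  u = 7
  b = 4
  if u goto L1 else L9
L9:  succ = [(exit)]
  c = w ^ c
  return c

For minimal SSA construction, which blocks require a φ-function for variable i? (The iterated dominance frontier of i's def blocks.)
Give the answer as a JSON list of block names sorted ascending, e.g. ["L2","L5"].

Answer: ["L1", "L2", "L5", "L8", "L9"]

Derivation:
idom tree: L1←L0 L2←L0 L3←L2 L4←L1 L5←L0 L6←L4 L7←L4 L8←L1 L9←L1
Join-block Dom:
  L1: preds {L0,L8}: {L0} ∩ {L0,L1,L8} = {L0}; idom=L0
  L2: preds {L0,L1}: {L0} ∩ {L0,L1} = {L0}; idom=L0
  L5: preds {L0,L2}: {L0} ∩ {L0,L2} = {L0}; idom=L0
  L8: preds {L1,L6}: {L0,L1} ∩ {L0,L1,L4,L6} = {L0,L1}; idom=L1
  L9: preds {L7,L8}: {L0,L1,L4,L7} ∩ {L0,L1,L8} = {L0,L1}; idom=L1

DF derivation:
  L1←L0: walk · to L0
  L1←L8: walk L8→L1 to L0
  L2←L0: walk · to L0
  L2←L1: walk L1 to L0
  L5←L0: walk · to L0
  L5←L2: walk L2 to L0
  L8←L1: walk · to L1
  L8←L6: walk L6→L4 to L1
  L9←L7: walk L7→L4 to L1
  L9←L8: walk L8 to L1
  L0: DF=∅
  L1: DF={L1,L2}
  L2: DF={L5}
  L3: DF=∅
  L4: DF={L8,L9}
  L5: DF=∅
  L6: DF={L8}
  L7: DF={L9}
  L8: DF={L1,L9}
  L9: DF=∅

φ for i: defs {L0,L6}
  DF⁺ = {L1,L2,L5,L8,L9}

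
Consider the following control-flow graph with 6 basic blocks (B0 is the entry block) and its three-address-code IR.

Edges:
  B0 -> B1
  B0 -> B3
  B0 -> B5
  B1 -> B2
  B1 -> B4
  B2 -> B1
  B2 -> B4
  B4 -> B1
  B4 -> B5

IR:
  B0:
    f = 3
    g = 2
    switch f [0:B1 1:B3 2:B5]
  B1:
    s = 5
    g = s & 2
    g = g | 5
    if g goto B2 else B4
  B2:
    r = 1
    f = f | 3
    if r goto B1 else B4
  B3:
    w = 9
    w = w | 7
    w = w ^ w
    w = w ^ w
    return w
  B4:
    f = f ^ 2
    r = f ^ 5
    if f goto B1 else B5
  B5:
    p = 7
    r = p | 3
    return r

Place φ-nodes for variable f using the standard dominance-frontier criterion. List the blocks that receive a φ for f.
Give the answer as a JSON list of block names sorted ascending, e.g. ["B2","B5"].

Answer: ["B1", "B4", "B5"]

Derivation:
idom tree: B1←B0 B2←B1 B3←B0 B4←B1 B5←B0
Dom at joins:
  B1: preds {B0,B2,B4}: {B0} ∩ {B0,B1,B2} ∩ {B0,B1,B4} = {B0}; idom=B0
  B4: preds {B1,B2}: {B0,B1} ∩ {B0,B1,B2} = {B0,B1}; idom=B1
  B5: preds {B0,B4}: {B0} ∩ {B0,B1,B4} = {B0}; idom=B0

DF walk-up:
  B1←B0: walk · to B0
  B1←B2: walk B2→B1 to B0
  B1←B4: walk B4→B1 to B0
  B4←B1: walk · to B1
  B4←B2: walk B2 to B1
  B5←B0: walk · to B0
  B5←B4: walk B4→B1 to B0
  DF(B0)=∅
  DF(B1)={B1,B5}
  DF(B2)={B1,B4}
  DF(B3)=∅
  DF(B4)={B1,B5}
  DF(B5)=∅

φ for f: defs {B0,B2,B4}
  DF⁺ = {B1,B4,B5}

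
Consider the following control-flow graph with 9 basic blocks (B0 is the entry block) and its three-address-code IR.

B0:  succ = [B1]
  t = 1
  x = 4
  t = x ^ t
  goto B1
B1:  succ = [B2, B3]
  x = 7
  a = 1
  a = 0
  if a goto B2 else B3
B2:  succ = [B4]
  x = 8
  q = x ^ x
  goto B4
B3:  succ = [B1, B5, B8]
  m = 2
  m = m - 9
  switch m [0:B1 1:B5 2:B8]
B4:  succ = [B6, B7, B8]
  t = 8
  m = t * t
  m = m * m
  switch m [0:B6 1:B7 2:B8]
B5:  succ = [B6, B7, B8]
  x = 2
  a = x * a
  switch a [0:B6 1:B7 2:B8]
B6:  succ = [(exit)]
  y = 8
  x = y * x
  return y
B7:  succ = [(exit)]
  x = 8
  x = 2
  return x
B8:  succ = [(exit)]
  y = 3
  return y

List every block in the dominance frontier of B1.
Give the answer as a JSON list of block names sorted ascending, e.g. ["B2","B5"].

Answer: ["B1"]

Derivation:
idom tree: B1←B0 B2←B1 B3←B1 B4←B2 B5←B3 B6←B1 B7←B1 B8←B1
Join-block Dom:
  B1: preds {B0,B3}: {B0} ∩ {B0,B1,B3} = {B0}; idom=B0
  B6: preds {B4,B5}: {B0,B1,B2,B4} ∩ {B0,B1,B3,B5} = {B0,B1}; idom=B1
  B7: preds {B4,B5}: {B0,B1,B2,B4} ∩ {B0,B1,B3,B5} = {B0,B1}; idom=B1
  B8: preds {B3,B4,B5}: {B0,B1,B3} ∩ {B0,B1,B2,B4} ∩ {B0,B1,B3,B5} = {B0,B1}; idom=B1

DF derivation:
  join B1 pred B0: · stop@B0
  join B1 pred B3: B3→B1 stop@B0
  join B6 pred B4: B4→B2 stop@B1
  join B6 pred B5: B5→B3 stop@B1
  join B7 pred B4: B4→B2 stop@B1
  join B7 pred B5: B5→B3 stop@B1
  join B8 pred B3: B3 stop@B1
  join B8 pred B4: B4→B2 stop@B1
  join B8 pred B5: B5→B3 stop@B1
  DF(B0)=∅
  DF(B1)={B1}
  DF(B2)={B6,B7,B8}
  DF(B3)={B1,B6,B7,B8}
  DF(B4)={B6,B7,B8}
  DF(B5)={B6,B7,B8}
  DF(B6)=∅
  DF(B7)=∅
  DF(B8)=∅

DF(B1) = ["B1"]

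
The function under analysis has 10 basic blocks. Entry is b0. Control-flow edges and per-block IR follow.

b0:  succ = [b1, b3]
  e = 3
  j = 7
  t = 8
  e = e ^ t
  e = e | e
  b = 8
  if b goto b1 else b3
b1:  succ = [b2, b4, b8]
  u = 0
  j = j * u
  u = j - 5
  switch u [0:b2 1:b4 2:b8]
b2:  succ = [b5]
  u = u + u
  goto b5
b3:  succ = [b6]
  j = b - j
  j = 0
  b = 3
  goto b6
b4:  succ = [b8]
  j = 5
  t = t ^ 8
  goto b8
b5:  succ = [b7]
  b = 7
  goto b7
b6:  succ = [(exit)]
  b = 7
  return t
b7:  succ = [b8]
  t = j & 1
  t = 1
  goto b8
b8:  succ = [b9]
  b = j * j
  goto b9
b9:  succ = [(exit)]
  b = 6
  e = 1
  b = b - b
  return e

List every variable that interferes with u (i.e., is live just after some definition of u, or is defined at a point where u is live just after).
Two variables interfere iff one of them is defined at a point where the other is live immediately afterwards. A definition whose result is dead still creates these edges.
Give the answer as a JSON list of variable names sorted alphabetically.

def/use:
  b0: {b,e,j,t} / ∅
  b1: {j,u} / {j}
  b2: {u} / {u}
  b3: {b,j} / {b,j}
  b4: {j,t} / {t}
  b5: {b} / ∅
  b6: {b} / {t}
  b7: {t} / {j}
  b8: {b} / {j}
  b9: {b,e} / ∅

Liveness:
  b0: in=∅ out={b,j,t}
  b1: in={j,t} out={j,t,u}
  b2: in={j,u} out={j}
  b3: in={b,j,t} out={t}
  b4: in={t} out={j}
  b5: in={j} out={j}
  b6: in={t} out=∅
  b7: in={j} out={j}
  b8: in={j} out=∅
  b9: in=∅ out=∅

Interfere edges:
  b↔{e,j,t}
  e↔{b,j,t}
  j↔{b,e,t,u}
  t↔{b,e,j,u}
  u↔{j,t}

N(u) = ["j", "t"]

Answer: ["j", "t"]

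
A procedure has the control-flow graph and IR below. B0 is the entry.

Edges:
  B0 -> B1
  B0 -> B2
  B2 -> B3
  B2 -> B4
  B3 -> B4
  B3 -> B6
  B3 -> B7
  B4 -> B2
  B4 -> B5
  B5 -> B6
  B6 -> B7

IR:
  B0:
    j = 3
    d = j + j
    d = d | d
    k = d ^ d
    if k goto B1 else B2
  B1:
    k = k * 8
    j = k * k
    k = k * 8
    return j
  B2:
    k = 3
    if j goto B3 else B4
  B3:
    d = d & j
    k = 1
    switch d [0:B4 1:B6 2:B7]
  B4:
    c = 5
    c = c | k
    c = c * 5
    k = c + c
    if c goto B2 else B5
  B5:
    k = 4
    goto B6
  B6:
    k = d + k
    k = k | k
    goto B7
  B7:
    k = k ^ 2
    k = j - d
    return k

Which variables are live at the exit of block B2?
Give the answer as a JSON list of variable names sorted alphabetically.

Answer: ["d", "j", "k"]

Working:
Block summaries:
  B0: def={d,j,k} ue=∅
  B1: def={j,k} ue={k}
  B2: def={k} ue={j}
  B3: def={d,k} ue={d,j}
  B4: def={c,k} ue={k}
  B5: def={k} ue=∅
  B6: def={k} ue={d,k}
  B7: def={k} ue={d,j,k}

Liveness:
  B0: in=∅ out={d,j,k}
  B1: in={k} out=∅
  B2: in={d,j} out={d,j,k}
  B3: in={d,j} out={d,j,k}
  B4: in={d,j,k} out={d,j}
  B5: in={d,j} out={d,j,k}
  B6: in={d,j,k} out={d,j,k}
  B7: in={d,j,k} out=∅

live-out(B2) = ["d", "j", "k"]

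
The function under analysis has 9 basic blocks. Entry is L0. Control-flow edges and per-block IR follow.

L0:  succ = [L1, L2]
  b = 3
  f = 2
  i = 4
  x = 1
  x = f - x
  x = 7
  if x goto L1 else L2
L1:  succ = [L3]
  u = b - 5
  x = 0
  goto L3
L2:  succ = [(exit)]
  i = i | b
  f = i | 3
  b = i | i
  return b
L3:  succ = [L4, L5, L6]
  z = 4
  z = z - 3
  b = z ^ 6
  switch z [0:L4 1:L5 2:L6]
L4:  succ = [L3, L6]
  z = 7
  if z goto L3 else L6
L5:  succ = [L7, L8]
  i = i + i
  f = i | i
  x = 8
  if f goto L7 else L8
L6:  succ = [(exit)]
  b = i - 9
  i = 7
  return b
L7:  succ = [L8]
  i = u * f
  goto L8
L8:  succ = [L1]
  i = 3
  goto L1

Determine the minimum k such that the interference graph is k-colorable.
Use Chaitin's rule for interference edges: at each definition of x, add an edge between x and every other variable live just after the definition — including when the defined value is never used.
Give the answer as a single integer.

Per-block:
  L0: {b,f,i,x} / ∅
  L1: {u,x} / {b}
  L2: {b,f,i} / {b,i}
  L3: {b,z} / ∅
  L4: {z} / ∅
  L5: {f,i,x} / {i}
  L6: {b,i} / {i}
  L7: {i} / {f,u}
  L8: {i} / ∅

Backward fixpoint:
  L0 li=∅ lo={b,i}
  L1 li={b,i} lo={i,u}
  L2 li={b,i} lo=∅
  L3 li={i,u} lo={b,i,u}
  L4 li={i,u} lo={i,u}
  L5 li={b,i,u} lo={b,f,u}
  L6 li={i} lo=∅
  L7 li={b,f,u} lo={b}
  L8 li={b} lo={b,i}

Interfere edges:
  b: {f,i,u,x,z}
  f: {b,i,u,x}
  i: {b,f,u,x,z}
  u: {b,f,i,x,z}
  x: {b,f,i,u}
  z: {b,i,u}

Registers:
  {b,f,i,u,x} pairwise interfere (5-clique) ⇒ χ ≥ 5
  5-colouring: c0={b}  c1={i}  c2={u}  c3={f,z}  c4={x}
  χ = 5

Answer: 5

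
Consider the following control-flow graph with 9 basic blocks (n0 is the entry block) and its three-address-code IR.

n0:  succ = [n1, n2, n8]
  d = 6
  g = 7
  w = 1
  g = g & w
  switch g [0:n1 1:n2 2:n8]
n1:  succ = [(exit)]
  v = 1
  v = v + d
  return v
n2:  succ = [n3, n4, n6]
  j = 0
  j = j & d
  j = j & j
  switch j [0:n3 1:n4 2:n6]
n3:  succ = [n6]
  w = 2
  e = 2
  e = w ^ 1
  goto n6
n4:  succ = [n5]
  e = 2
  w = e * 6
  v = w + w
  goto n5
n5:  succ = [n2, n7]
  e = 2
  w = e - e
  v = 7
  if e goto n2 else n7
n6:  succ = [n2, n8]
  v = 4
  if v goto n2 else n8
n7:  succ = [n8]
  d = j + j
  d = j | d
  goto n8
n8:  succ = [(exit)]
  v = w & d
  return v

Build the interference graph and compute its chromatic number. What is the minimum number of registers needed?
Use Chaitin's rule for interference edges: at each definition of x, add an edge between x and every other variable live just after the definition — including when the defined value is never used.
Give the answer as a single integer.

Answer: 5

Analysis:
def/use:
  n0: def={d,g,w} ue=∅
  n1: def={v} ue={d}
  n2: def={j} ue={d}
  n3: def={e,w} ue=∅
  n4: def={e,v,w} ue=∅
  n5: def={e,v,w} ue=∅
  n6: def={v} ue=∅
  n7: def={d} ue={j}
  n8: def={v} ue={d,w}

Live sets:
  n0: in=∅ out={d,w}
  n1: in={d} out=∅
  n2: in={d,w} out={d,j,w}
  n3: in={d} out={d,w}
  n4: in={d,j} out={d,j}
  n5: in={d,j} out={d,j,w}
  n6: in={d,w} out={d,w}
  n7: in={j,w} out={d,w}
  n8: in={d,w} out=∅

Interfere edges:
  d: {e,g,j,v,w}
  e: {d,j,v,w}
  g: {d,w}
  j: {d,e,v,w}
  v: {d,e,j,w}
  w: {d,e,g,j,v}

Chromatic number:
  clique {d,e,j,v,w} ⇒ need ≥ 5
  5-colouring: R0={d}  R1={w}  R2={e,g}  R3={j}  R4={v}
  χ = 5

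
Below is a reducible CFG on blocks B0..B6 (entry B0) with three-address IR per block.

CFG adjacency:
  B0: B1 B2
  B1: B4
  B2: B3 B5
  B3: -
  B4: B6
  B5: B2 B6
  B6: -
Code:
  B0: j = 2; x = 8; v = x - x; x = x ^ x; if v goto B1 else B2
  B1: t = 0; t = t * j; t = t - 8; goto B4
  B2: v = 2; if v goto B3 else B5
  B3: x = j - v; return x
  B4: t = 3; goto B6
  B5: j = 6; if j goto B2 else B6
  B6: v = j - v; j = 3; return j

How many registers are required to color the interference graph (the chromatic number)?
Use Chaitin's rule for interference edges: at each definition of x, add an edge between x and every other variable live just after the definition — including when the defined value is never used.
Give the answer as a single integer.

def/use:
  B0: def={j,v,x} ue=∅
  B1: def={t} ue={j}
  B2: def={v} ue=∅
  B3: def={x} ue={j,v}
  B4: def={t} ue=∅
  B5: def={j} ue=∅
  B6: def={j,v} ue={j,v}

Backward fixpoint:
  live B0: ∅→{j,v}
  live B1: {j,v}→{j,v}
  live B2: {j}→{j,v}
  live B3: {j,v}→∅
  live B4: {j,v}→{j,v}
  live B5: {v}→{j,v}
  live B6: {j,v}→∅

Interfere edges:
  j — {t,v,x}
  t — {j,v}
  v — {j,t,x}
  x — {j,v}

Chromatic number:
  lower bound: {j,t,v} mutually conflict ⇒ χ ≥ 3
  assign j→c0 t→c2 v→c1 x→c2 — no edge inside a register ⇒ χ ≤ 3
  χ = 3

Answer: 3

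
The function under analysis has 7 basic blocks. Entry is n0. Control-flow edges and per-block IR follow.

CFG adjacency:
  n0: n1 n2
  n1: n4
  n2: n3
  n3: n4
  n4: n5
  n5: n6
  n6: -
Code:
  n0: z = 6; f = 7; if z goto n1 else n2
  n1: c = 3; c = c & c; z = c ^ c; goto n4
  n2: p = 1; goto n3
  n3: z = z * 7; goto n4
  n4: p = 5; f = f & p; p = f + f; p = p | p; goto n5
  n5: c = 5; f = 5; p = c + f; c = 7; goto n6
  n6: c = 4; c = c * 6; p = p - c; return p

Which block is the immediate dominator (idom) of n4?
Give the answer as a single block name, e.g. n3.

idom tree: n1←n0 n2←n0 n3←n2 n4←n0 n5←n4 n6←n5
Join-block Dom:
  n4: preds {n1,n3}: {n0,n1} ∩ {n0,n2,n3} = {n0}; idom=n0

idom(n4) = n0

Answer: n0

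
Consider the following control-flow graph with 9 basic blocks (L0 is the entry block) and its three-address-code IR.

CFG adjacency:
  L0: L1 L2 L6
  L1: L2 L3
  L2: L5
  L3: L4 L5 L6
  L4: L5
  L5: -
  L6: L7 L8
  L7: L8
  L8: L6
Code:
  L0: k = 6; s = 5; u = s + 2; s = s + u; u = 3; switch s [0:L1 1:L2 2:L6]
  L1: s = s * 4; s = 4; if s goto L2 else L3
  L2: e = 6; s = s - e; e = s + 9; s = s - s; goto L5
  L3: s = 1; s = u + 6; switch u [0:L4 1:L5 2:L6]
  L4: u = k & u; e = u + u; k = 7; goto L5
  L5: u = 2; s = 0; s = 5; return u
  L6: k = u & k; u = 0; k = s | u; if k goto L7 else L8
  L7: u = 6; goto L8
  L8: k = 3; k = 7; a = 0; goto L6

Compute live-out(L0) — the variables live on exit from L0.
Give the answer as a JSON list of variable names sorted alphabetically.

Answer: ["k", "s", "u"]

Working:
Block summaries:
  L0: {k,s,u} / ∅
  L1: {s} / {s}
  L2: {e,s} / {s}
  L3: {s} / {u}
  L4: {e,k,u} / {k,u}
  L5: {s,u} / ∅
  L6: {k,u} / {k,s,u}
  L7: {u} / ∅
  L8: {a,k} / ∅

Liveness:
  live L0: ∅→{k,s,u}
  live L1: {k,s,u}→{k,s,u}
  live L2: {s}→∅
  live L3: {k,u}→{k,s,u}
  live L4: {k,u}→∅
  live L5: ∅→∅
  live L6: {k,s,u}→{s,u}
  live L7: {s}→{s,u}
  live L8: {s,u}→{k,s,u}

live-out(L0) = ["k", "s", "u"]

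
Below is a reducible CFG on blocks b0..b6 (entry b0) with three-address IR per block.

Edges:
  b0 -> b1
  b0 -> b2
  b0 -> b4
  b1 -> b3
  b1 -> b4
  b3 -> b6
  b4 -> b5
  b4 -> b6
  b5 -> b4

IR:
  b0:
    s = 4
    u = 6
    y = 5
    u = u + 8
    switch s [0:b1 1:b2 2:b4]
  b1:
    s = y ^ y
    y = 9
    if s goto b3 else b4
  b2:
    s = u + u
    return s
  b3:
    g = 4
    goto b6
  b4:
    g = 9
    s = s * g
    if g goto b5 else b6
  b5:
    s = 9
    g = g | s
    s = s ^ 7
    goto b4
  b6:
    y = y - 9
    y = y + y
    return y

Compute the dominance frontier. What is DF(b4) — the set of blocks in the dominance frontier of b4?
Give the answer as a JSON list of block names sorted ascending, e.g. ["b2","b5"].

idom tree: b1←b0 b2←b0 b3←b1 b4←b0 b5←b4 b6←b0
Dom∩ at merges:
  b4: preds {b0,b1,b5}: {b0} ∩ {b0,b1} ∩ {b0,b4,b5} = {b0}; idom=b0
  b6: preds {b3,b4}: {b0,b1,b3} ∩ {b0,b4} = {b0}; idom=b0

DF walk-up:
  b4←b0: walk · to b0
  b4←b1: walk b1 to b0
  b4←b5: walk b5→b4 to b0
  b6←b3: walk b3→b1 to b0
  b6←b4: walk b4 to b0
  b0 → ∅
  b1 → {b4,b6}
  b2 → ∅
  b3 → {b6}
  b4 → {b4,b6}
  b5 → {b4}
  b6 → ∅

DF(b4) = ["b4", "b6"]

Answer: ["b4", "b6"]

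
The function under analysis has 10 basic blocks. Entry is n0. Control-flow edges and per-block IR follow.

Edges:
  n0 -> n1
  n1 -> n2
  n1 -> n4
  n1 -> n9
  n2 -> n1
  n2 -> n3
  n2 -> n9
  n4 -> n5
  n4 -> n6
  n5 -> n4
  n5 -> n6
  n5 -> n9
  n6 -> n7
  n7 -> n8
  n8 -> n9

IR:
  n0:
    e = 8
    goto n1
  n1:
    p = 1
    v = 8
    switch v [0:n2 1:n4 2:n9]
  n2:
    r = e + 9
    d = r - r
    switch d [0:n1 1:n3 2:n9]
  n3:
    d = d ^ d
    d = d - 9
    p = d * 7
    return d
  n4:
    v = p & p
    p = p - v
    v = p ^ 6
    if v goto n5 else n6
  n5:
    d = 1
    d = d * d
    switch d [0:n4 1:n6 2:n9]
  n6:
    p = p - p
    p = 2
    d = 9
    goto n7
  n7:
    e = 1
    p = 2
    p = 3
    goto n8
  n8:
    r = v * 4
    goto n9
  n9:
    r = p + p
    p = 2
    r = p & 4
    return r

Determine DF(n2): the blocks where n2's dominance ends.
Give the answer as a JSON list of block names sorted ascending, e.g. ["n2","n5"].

idom tree: n1←n0 n2←n1 n3←n2 n4←n1 n5←n4 n6←n4 n7←n6 n8←n7 n9←n1
Dom at joins:
  n1: preds {n0,n2}: {n0} ∩ {n0,n1,n2} = {n0}; idom=n0
  n4: preds {n1,n5}: {n0,n1} ∩ {n0,n1,n4,n5} = {n0,n1}; idom=n1
  n6: preds {n4,n5}: {n0,n1,n4} ∩ {n0,n1,n4,n5} = {n0,n1,n4}; idom=n4
  n9: preds {n1,n2,n5,n8}: {n0,n1} ∩ {n0,n1,n2} ∩ {n0,n1,n4,n5} ∩ {n0,n1,n4,n6,n7,n8} = {n0,n1}; idom=n1

DF derivation:
  n1←n0: walk · to n0
  n1←n2: walk n2→n1 to n0
  n4←n1: walk · to n1
  n4←n5: walk n5→n4 to n1
  n6←n4: walk · to n4
  n6←n5: walk n5 to n4
  n9←n1: walk · to n1
  n9←n2: walk n2 to n1
  n9←n5: walk n5→n4 to n1
  n9←n8: walk n8→n7→n6→n4 to n1
  DF(n0)=∅
  DF(n1)={n1}
  DF(n2)={n1,n9}
  DF(n3)=∅
  DF(n4)={n4,n9}
  DF(n5)={n4,n6,n9}
  DF(n6)={n9}
  DF(n7)={n9}
  DF(n8)={n9}
  DF(n9)=∅

DF(n2) = ["n1", "n9"]

Answer: ["n1", "n9"]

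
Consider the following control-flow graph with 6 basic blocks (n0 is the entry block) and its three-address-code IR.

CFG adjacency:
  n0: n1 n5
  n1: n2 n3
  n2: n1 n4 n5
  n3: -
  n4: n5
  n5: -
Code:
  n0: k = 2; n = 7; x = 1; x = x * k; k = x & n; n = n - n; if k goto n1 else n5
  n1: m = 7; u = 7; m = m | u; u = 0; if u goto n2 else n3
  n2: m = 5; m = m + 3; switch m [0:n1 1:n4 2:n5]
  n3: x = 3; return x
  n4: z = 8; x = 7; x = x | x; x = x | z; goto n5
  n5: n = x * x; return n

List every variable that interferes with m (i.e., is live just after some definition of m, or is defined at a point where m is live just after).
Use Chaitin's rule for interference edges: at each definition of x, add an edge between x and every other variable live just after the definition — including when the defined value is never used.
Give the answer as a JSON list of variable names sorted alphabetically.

Per-block:
  n0: {k,n,x} / ∅
  n1: {m,u} / ∅
  n2: {m} / ∅
  n3: {x} / ∅
  n4: {x,z} / ∅
  n5: {n} / {x}

Liveness:
  live n0: ∅→{x}
  live n1: {x}→{x}
  live n2: {x}→{x}
  live n3: ∅→∅
  live n4: ∅→{x}
  live n5: {x}→∅

Interfere edges:
  k↔{n,x}
  m↔{u,x}
  n↔{k,x}
  u↔{m,x}
  x↔{k,m,n,u,z}
  z↔{x}

N(m) = ["u", "x"]

Answer: ["u", "x"]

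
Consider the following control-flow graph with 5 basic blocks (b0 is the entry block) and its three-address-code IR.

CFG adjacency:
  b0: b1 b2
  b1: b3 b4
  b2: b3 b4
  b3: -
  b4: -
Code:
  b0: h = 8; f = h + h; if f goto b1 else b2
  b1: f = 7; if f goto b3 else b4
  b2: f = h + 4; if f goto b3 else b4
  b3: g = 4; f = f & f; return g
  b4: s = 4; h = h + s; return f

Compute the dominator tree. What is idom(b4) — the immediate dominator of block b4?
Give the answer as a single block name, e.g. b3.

Answer: b0

Analysis:
idom tree: b1←b0 b2←b0 b3←b0 b4←b0
Dom∩ at merges:
  b3: preds {b1,b2}: {b0,b1} ∩ {b0,b2} = {b0}; idom=b0
  b4: preds {b1,b2}: {b0,b1} ∩ {b0,b2} = {b0}; idom=b0

idom(b4) = b0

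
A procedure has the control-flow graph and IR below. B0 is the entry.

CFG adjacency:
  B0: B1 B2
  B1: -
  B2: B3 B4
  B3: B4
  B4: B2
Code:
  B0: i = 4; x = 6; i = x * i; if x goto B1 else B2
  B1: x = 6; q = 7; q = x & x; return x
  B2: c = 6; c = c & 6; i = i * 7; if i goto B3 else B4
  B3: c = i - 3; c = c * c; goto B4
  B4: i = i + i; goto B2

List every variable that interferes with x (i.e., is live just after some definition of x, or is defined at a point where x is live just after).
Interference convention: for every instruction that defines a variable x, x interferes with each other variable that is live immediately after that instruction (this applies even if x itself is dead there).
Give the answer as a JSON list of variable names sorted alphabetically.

Answer: ["i", "q"]

Derivation:
Per-block:
  B0 def {i,x} use ∅
  B1 def {q,x} use ∅
  B2 def {c,i} use {i}
  B3 def {c} use {i}
  B4 def {i} use {i}

Backward fixpoint:
  B0 li=∅ lo={i}
  B1 li=∅ lo=∅
  B2 li={i} lo={i}
  B3 li={i} lo={i}
  B4 li={i} lo={i}

Interfere edges:
  c: {i}
  i: {c,x}
  q: {x}
  x: {i,q}

N(x) = ["i", "q"]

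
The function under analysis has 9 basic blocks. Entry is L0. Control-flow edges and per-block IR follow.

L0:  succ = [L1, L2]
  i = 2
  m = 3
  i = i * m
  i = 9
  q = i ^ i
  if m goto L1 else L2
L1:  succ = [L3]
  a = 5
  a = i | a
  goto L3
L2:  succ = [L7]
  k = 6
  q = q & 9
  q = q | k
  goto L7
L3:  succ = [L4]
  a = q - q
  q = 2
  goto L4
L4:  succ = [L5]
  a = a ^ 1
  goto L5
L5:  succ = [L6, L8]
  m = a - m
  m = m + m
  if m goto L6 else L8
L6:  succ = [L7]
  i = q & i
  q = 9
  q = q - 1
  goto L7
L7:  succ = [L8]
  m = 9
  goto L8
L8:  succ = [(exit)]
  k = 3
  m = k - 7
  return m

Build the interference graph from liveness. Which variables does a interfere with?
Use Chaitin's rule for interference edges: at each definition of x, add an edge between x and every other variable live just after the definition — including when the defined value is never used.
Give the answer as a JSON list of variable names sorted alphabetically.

Per-block:
  L0: def={i,m,q} ue=∅
  L1: def={a} ue={i}
  L2: def={k,q} ue={q}
  L3: def={a,q} ue={q}
  L4: def={a} ue={a}
  L5: def={m} ue={a,m}
  L6: def={i,q} ue={i,q}
  L7: def={m} ue=∅
  L8: def={k,m} ue=∅

Backward fixpoint:
  L0 li=∅ lo={i,m,q}
  L1 li={i,m,q} lo={i,m,q}
  L2 li={q} lo=∅
  L3 li={i,m,q} lo={a,i,m,q}
  L4 li={a,i,m,q} lo={a,i,m,q}
  L5 li={a,i,m,q} lo={i,q}
  L6 li={i,q} lo=∅
  L7 li=∅ lo=∅
  L8 li=∅ lo=∅

Interference:
  a↔{i,m,q}
  i↔{a,m,q}
  k↔{q}
  m↔{a,i,q}
  q↔{a,i,k,m}

N(a) = ["i", "m", "q"]

Answer: ["i", "m", "q"]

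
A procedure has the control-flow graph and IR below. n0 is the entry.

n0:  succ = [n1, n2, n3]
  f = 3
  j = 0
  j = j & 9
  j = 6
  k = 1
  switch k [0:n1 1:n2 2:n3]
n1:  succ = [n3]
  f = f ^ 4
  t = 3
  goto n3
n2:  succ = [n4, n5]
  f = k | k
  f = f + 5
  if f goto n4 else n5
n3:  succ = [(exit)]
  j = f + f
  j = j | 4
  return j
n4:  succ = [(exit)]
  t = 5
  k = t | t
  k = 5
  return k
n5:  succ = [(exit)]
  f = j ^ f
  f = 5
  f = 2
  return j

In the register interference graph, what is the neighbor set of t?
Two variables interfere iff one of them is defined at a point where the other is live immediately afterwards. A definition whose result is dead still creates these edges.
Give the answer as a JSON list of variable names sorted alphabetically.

Answer: ["f"]

Derivation:
def/use:
  n0: {f,j,k} / ∅
  n1: {f,t} / {f}
  n2: {f} / {k}
  n3: {j} / {f}
  n4: {k,t} / ∅
  n5: {f} / {f,j}

Live sets:
  n0: in=∅ out={f,j,k}
  n1: in={f} out={f}
  n2: in={j,k} out={f,j}
  n3: in={f} out=∅
  n4: in=∅ out=∅
  n5: in={f,j} out=∅

Conflict graph:
  f: {j,k,t}
  j: {f,k}
  k: {f,j}
  t: {f}

N(t) = ["f"]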